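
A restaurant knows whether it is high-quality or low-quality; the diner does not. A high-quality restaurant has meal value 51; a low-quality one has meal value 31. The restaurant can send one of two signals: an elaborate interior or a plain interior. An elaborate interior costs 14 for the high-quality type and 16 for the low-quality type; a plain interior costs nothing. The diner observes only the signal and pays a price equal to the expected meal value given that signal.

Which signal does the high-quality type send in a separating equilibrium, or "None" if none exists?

None

Try high-quality → elaborate interior, low-quality → plain interior:
  Under separation the diner infers type exactly: elaborate interior → high-quality (pays 51), plain interior → low-quality (pays 31).
  High-quality: elaborate interior gives 51 − 14 = 37; plain interior gives 31 − 0 = 31. No deviation. ✓
  Low-quality: plain interior gives 31 − 0 = 31; elaborate interior gives 51 − 16 = 35. Would deviate. ✗
Try high-quality → plain interior, low-quality → elaborate interior:
  Under separation the diner infers type exactly: plain interior → high-quality (pays 51), elaborate interior → low-quality (pays 31).
  High-quality: plain interior gives 51 − 0 = 51; elaborate interior gives 31 − 14 = 17. No deviation. ✓
  Low-quality: elaborate interior gives 31 − 16 = 15; plain interior gives 51 − 0 = 51. Would deviate. ✗
Neither assignment is incentive-compatible.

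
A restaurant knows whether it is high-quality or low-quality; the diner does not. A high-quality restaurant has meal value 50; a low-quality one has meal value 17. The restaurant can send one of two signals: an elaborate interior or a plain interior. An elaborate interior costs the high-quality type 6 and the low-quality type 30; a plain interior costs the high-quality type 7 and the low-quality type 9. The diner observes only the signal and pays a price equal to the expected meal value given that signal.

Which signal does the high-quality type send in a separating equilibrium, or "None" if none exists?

None

Try high-quality → elaborate interior, low-quality → plain interior:
  If types separate, elaborate interior earns payment 50 and plain interior earns 17.
  High-quality: elaborate interior gives 50 − 6 = 44; plain interior gives 17 − 7 = 10. No deviation. ✓
  Low-quality: plain interior gives 17 − 9 = 8; elaborate interior gives 50 − 30 = 20. Would deviate. ✗
Try high-quality → plain interior, low-quality → elaborate interior:
  If types separate, plain interior earns payment 50 and elaborate interior earns 17.
  High-quality: plain interior gives 50 − 7 = 43; elaborate interior gives 17 − 6 = 11. No deviation. ✓
  Low-quality: elaborate interior gives 17 − 30 = -13; plain interior gives 50 − 9 = 41. Would deviate. ✗
Neither assignment is incentive-compatible.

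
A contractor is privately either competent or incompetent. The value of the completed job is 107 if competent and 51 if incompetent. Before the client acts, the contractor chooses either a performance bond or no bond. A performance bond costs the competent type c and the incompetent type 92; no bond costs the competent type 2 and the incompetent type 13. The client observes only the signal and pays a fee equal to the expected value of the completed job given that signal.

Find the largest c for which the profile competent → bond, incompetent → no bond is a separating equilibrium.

58

Under separation: bond → competent (pays 107); no bond → incompetent (pays 51).
Incompetent: 51 − 13 = 38 ≥ 107 − 92 = 15. Holds regardless of c. ✓
Competent: 107 − c ≥ 51 − 2, so c ≤ 107 − 49 = 58.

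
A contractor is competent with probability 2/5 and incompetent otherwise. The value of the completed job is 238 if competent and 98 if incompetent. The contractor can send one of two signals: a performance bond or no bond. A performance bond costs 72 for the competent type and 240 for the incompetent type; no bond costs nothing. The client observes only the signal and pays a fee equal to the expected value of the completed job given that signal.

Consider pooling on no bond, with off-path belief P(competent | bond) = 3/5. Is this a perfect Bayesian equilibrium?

Yes

At the pooled signal (no bond) the client holds the prior 2/5 and pays 2/5·238 + 3/5·98 = 154. Off-path (bond) belief 3/5 gives 3/5·238 + 2/5·98 = 182.
Competent: no bond gives 154 − 0 = 154; bond gives 182 − 72 = 110. Stays. ✓
Incompetent: no bond gives 154 − 0 = 154; bond gives 182 − 240 = -58. Stays. ✓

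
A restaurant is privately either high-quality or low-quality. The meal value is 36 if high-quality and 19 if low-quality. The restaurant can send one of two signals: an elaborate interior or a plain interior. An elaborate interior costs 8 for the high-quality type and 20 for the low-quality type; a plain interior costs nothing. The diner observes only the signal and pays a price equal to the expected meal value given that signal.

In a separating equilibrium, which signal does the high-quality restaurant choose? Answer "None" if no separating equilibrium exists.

elaborate interior

Try high-quality → elaborate interior, low-quality → plain interior:
  If types separate, elaborate interior earns payment 36 and plain interior earns 19.
  High-quality: elaborate interior gives 36 − 8 = 28; plain interior gives 19 − 0 = 19. No deviation. ✓
  Low-quality: plain interior gives 19 − 0 = 19; elaborate interior gives 36 − 20 = 16. No deviation. ✓
Both hold — the high-quality type sends elaborate interior.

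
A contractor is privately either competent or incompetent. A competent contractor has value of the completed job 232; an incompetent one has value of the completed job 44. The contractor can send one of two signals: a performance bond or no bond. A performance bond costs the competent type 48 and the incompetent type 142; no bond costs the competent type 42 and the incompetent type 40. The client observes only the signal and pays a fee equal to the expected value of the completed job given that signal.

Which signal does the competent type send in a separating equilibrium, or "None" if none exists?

None

Try competent → bond, incompetent → no bond:
  Under separation the client infers type exactly: bond → competent (pays 232), no bond → incompetent (pays 44).
  Competent: bond gives 232 − 48 = 184; no bond gives 44 − 42 = 2. No deviation. ✓
  Incompetent: no bond gives 44 − 40 = 4; bond gives 232 − 142 = 90. Would deviate. ✗
Try competent → no bond, incompetent → bond:
  Under separation the client infers type exactly: no bond → competent (pays 232), bond → incompetent (pays 44).
  Competent: no bond gives 232 − 42 = 190; bond gives 44 − 48 = -4. No deviation. ✓
  Incompetent: bond gives 44 − 142 = -98; no bond gives 232 − 40 = 192. Would deviate. ✗
Neither assignment is incentive-compatible.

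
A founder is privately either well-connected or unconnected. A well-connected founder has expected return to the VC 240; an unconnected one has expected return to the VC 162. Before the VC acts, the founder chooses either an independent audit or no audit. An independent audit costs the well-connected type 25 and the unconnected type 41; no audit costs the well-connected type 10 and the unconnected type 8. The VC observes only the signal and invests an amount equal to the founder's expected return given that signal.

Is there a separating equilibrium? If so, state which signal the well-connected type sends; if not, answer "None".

Try well-connected → audit, unconnected → no audit:
  If types separate, audit earns payment 240 and no audit earns 162.
  Well-connected: audit gives 240 − 25 = 215; no audit gives 162 − 10 = 152. No deviation. ✓
  Unconnected: no audit gives 162 − 8 = 154; audit gives 240 − 41 = 199. Would deviate. ✗
Try well-connected → no audit, unconnected → audit:
  If types separate, no audit earns payment 240 and audit earns 162.
  Well-connected: no audit gives 240 − 10 = 230; audit gives 162 − 25 = 137. No deviation. ✓
  Unconnected: audit gives 162 − 41 = 121; no audit gives 240 − 8 = 232. Would deviate. ✗
Neither assignment is incentive-compatible.

None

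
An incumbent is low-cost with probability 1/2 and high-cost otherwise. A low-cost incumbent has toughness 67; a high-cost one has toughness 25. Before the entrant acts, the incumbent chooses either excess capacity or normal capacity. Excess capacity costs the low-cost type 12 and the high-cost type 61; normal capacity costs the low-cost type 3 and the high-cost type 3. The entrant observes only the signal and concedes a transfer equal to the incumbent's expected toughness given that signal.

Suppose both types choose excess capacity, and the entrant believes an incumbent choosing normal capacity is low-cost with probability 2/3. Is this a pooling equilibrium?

No

At the pooled signal (excess capacity) the entrant holds the prior 1/2 and pays 1/2·67 + 1/2·25 = 46. Off-path (normal capacity) belief 2/3 gives 2/3·67 + 1/3·25 = 53.
Low-cost: excess capacity gives 46 − 12 = 34; normal capacity gives 53 − 3 = 50. Deviates. ✗
High-cost: excess capacity gives 46 − 61 = -15; normal capacity gives 53 − 3 = 50. Deviates. ✗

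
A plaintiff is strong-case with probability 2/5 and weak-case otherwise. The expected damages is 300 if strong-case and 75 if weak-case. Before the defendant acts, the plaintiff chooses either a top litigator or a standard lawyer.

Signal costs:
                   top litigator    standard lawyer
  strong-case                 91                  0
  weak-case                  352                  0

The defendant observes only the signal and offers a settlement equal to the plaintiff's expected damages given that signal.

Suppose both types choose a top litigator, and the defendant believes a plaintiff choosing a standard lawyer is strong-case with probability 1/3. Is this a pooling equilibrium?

No

At the pooled signal (top litigator) the defendant holds the prior 2/5 and pays 2/5·300 + 3/5·75 = 165. Off-path (standard lawyer) belief 1/3 gives 1/3·300 + 2/3·75 = 150.
Strong-case: top litigator gives 165 − 91 = 74; standard lawyer gives 150 − 0 = 150. Deviates. ✗
Weak-case: top litigator gives 165 − 352 = -187; standard lawyer gives 150 − 0 = 150. Deviates. ✗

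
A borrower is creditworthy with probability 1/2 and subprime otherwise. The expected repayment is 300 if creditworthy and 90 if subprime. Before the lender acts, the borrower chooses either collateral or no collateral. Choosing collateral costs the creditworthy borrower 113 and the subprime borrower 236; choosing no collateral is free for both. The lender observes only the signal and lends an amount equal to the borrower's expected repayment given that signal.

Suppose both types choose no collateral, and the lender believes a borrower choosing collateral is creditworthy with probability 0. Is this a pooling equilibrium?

Yes

On the equilibrium path (no collateral) the lender holds the prior 1/2 and pays 1/2·300 + 1/2·90 = 195. Off-path (collateral) belief 0 gives 0·300 + 1·90 = 90.
Creditworthy: no collateral gives 195 − 0 = 195; collateral gives 90 − 113 = -23. Stays. ✓
Subprime: no collateral gives 195 − 0 = 195; collateral gives 90 − 236 = -146. Stays. ✓
Beliefs are Bayes-consistent on-path and both types best-respond.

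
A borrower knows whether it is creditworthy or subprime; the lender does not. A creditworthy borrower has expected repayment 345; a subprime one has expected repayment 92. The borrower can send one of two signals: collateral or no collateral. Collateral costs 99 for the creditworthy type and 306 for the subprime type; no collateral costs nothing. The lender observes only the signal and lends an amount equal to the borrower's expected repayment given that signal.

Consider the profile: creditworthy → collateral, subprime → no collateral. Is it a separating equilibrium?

If types separate, collateral earns payment 345 and no collateral earns 92.
Creditworthy: collateral gives 345 − 99 = 246; no collateral gives 92 − 0 = 92. No deviation. ✓
Subprime: no collateral gives 92 − 0 = 92; collateral gives 345 − 306 = 39. No deviation. ✓
Both incentive constraints hold.

Yes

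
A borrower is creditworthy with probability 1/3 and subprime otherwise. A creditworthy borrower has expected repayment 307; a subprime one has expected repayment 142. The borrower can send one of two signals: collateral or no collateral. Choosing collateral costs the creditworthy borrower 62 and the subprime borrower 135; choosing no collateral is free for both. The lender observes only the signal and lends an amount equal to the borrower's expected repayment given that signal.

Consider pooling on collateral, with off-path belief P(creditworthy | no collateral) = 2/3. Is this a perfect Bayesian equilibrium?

No

At the pooled signal (collateral) the lender holds the prior 1/3 and pays 1/3·307 + 2/3·142 = 197. Off-path (no collateral) belief 2/3 gives 2/3·307 + 1/3·142 = 252.
Creditworthy: collateral gives 197 − 62 = 135; no collateral gives 252 − 0 = 252. Deviates. ✗
Subprime: collateral gives 197 − 135 = 62; no collateral gives 252 − 0 = 252. Deviates. ✗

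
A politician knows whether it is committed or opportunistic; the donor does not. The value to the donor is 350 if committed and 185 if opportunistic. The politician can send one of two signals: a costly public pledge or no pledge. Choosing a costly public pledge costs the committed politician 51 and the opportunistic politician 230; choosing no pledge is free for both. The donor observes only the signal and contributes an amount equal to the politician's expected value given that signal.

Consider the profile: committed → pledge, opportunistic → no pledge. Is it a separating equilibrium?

Yes

If types separate, pledge earns payment 350 and no pledge earns 185.
Committed: pledge gives 350 − 51 = 299; no pledge gives 185 − 0 = 185. No deviation. ✓
Opportunistic: no pledge gives 185 − 0 = 185; pledge gives 350 − 230 = 120. No deviation. ✓
Both incentive constraints hold.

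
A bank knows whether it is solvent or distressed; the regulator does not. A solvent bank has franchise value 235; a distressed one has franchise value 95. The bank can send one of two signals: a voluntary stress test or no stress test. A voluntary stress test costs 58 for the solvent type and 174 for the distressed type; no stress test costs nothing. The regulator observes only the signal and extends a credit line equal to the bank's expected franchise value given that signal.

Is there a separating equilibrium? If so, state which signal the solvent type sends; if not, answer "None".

stress test

Try solvent → stress test, distressed → no stress test:
  Under separation the regulator infers type exactly: stress test → solvent (pays 235), no stress test → distressed (pays 95).
  Solvent: stress test gives 235 − 58 = 177; no stress test gives 95 − 0 = 95. No deviation. ✓
  Distressed: no stress test gives 95 − 0 = 95; stress test gives 235 − 174 = 61. No deviation. ✓
Both hold — the solvent type sends stress test.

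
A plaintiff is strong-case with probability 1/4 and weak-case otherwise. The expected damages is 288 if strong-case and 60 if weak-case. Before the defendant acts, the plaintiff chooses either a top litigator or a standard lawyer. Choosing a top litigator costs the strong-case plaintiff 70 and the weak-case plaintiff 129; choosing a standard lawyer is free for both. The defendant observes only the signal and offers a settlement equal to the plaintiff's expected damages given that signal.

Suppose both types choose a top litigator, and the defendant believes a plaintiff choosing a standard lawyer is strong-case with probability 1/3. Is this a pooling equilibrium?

At the pooled signal (top litigator) the defendant holds the prior 1/4 and pays 1/4·288 + 3/4·60 = 117. Off-path (standard lawyer) belief 1/3 gives 1/3·288 + 2/3·60 = 136.
Strong-case: top litigator gives 117 − 70 = 47; standard lawyer gives 136 − 0 = 136. Deviates. ✗
Weak-case: top litigator gives 117 − 129 = -12; standard lawyer gives 136 − 0 = 136. Deviates. ✗

No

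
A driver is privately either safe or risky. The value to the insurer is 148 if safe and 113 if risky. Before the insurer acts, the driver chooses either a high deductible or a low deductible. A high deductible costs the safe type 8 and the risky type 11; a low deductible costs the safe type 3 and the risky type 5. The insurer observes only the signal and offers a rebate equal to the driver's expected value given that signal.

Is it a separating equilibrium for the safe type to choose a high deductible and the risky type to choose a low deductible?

Under separation the insurer infers type exactly: high deductible → safe (pays 148), low deductible → risky (pays 113).
Safe: high deductible gives 148 − 8 = 140; low deductible gives 113 − 3 = 110. No deviation. ✓
Risky: low deductible gives 113 − 5 = 108; high deductible gives 148 − 11 = 137. Would deviate. ✗

No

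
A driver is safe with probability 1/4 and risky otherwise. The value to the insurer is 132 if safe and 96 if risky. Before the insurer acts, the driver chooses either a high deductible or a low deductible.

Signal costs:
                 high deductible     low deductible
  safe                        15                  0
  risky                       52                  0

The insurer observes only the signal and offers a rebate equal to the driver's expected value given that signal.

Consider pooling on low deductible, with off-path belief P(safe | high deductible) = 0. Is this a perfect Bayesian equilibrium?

At the pooled signal (low deductible) the insurer holds the prior 1/4 and pays 1/4·132 + 3/4·96 = 105. Off-path (high deductible) belief 0 gives 0·132 + 1·96 = 96.
Safe: low deductible gives 105 − 0 = 105; high deductible gives 96 − 15 = 81. Stays. ✓
Risky: low deductible gives 105 − 0 = 105; high deductible gives 96 − 52 = 44. Stays. ✓

Yes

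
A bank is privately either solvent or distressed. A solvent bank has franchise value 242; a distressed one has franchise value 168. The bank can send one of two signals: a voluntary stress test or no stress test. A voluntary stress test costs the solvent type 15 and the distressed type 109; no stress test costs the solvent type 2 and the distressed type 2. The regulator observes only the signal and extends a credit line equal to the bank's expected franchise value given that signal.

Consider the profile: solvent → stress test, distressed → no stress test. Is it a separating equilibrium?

Yes

If types separate, stress test earns payment 242 and no stress test earns 168.
Solvent: stress test gives 242 − 15 = 227; no stress test gives 168 − 2 = 166. No deviation. ✓
Distressed: no stress test gives 168 − 2 = 166; stress test gives 242 − 109 = 133. No deviation. ✓
Both incentive constraints hold.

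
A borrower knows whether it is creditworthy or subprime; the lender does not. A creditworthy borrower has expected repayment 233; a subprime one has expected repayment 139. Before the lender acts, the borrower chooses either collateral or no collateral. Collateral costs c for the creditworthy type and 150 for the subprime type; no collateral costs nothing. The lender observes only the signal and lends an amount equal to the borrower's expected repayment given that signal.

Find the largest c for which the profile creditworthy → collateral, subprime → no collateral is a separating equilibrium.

Under separation: collateral → creditworthy (pays 233); no collateral → subprime (pays 139).
Subprime: 139 − 0 = 139 ≥ 233 − 150 = 83. Holds regardless of c. ✓
Creditworthy: 233 − c ≥ 139 − 0, so c ≤ 233 − 139 = 94.

94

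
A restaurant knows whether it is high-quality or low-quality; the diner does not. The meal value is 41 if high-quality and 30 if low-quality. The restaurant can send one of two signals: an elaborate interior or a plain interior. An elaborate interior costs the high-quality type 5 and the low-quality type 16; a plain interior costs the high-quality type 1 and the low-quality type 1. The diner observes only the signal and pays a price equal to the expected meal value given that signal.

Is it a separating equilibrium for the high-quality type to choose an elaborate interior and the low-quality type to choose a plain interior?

Yes

If types separate, elaborate interior earns payment 41 and plain interior earns 30.
High-quality: elaborate interior gives 41 − 5 = 36; plain interior gives 30 − 1 = 29. No deviation. ✓
Low-quality: plain interior gives 30 − 1 = 29; elaborate interior gives 41 − 16 = 25. No deviation. ✓
Neither type gains from mimicking the other.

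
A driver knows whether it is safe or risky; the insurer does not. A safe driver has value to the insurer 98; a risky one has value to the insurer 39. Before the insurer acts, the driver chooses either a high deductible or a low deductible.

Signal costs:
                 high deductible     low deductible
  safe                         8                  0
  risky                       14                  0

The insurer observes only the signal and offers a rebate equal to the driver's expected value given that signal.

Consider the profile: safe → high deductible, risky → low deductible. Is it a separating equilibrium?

No

If types separate, high deductible earns payment 98 and low deductible earns 39.
Safe: high deductible gives 98 − 8 = 90; low deductible gives 39 − 0 = 39. No deviation. ✓
Risky: low deductible gives 39 − 0 = 39; high deductible gives 98 − 14 = 84. Would deviate. ✗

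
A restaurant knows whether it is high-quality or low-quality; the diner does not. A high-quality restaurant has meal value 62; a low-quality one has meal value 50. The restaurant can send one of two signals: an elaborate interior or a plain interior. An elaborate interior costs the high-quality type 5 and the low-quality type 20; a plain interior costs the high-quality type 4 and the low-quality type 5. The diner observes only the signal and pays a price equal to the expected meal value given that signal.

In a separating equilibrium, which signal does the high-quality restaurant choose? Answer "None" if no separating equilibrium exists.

Try high-quality → elaborate interior, low-quality → plain interior:
  If types separate, elaborate interior earns payment 62 and plain interior earns 50.
  High-quality: elaborate interior gives 62 − 5 = 57; plain interior gives 50 − 4 = 46. No deviation. ✓
  Low-quality: plain interior gives 50 − 5 = 45; elaborate interior gives 62 − 20 = 42. No deviation. ✓
Both hold — the high-quality type sends elaborate interior.

elaborate interior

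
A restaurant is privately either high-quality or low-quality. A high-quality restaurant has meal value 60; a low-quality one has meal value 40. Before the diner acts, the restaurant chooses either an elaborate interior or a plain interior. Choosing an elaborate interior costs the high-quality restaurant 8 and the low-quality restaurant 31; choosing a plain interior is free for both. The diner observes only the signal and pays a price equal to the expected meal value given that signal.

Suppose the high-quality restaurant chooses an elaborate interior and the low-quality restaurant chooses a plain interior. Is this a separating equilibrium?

If types separate, elaborate interior earns payment 60 and plain interior earns 40.
High-quality: elaborate interior gives 60 − 8 = 52; plain interior gives 40 − 0 = 40. No deviation. ✓
Low-quality: plain interior gives 40 − 0 = 40; elaborate interior gives 60 − 31 = 29. No deviation. ✓
Neither type gains from mimicking the other.

Yes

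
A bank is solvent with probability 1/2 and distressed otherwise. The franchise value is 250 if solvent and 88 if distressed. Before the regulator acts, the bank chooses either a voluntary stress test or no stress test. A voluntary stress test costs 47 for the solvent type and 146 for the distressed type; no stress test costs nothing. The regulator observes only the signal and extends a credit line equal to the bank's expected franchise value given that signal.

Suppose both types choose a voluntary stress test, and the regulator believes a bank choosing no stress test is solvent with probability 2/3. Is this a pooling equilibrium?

No

On the equilibrium path (stress test) the regulator holds the prior 1/2 and pays 1/2·250 + 1/2·88 = 169. Off-path (no stress test) belief 2/3 gives 2/3·250 + 1/3·88 = 196.
Solvent: stress test gives 169 − 47 = 122; no stress test gives 196 − 0 = 196. Deviates. ✗
Distressed: stress test gives 169 − 146 = 23; no stress test gives 196 − 0 = 196. Deviates. ✗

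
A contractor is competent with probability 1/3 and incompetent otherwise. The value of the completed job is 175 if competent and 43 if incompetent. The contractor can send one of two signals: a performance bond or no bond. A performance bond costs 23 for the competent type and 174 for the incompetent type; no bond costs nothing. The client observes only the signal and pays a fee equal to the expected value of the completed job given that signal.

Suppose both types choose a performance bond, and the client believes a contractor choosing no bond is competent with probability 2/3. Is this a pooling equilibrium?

At the pooled signal (bond) the client holds the prior 1/3 and pays 1/3·175 + 2/3·43 = 87. Off-path (no bond) belief 2/3 gives 2/3·175 + 1/3·43 = 131.
Competent: bond gives 87 − 23 = 64; no bond gives 131 − 0 = 131. Deviates. ✗
Incompetent: bond gives 87 − 174 = -87; no bond gives 131 − 0 = 131. Deviates. ✗

No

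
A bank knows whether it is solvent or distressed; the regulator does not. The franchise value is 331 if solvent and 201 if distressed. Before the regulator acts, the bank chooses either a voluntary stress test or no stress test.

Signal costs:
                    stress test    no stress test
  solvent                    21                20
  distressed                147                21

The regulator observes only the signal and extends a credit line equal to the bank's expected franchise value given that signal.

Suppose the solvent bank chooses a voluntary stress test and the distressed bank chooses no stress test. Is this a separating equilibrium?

No

If types separate, stress test earns payment 331 and no stress test earns 201.
Solvent: stress test gives 331 − 21 = 310; no stress test gives 201 − 20 = 181. No deviation. ✓
Distressed: no stress test gives 201 − 21 = 180; stress test gives 331 − 147 = 184. Would deviate. ✗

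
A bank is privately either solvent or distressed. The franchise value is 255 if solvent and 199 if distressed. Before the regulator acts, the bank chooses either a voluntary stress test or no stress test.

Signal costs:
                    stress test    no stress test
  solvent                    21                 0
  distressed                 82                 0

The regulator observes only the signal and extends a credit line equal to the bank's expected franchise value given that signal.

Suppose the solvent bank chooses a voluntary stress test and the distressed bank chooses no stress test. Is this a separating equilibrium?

Under separation the regulator infers type exactly: stress test → solvent (pays 255), no stress test → distressed (pays 199).
Solvent: stress test gives 255 − 21 = 234; no stress test gives 199 − 0 = 199. No deviation. ✓
Distressed: no stress test gives 199 − 0 = 199; stress test gives 255 − 82 = 173. No deviation. ✓
Neither type gains from mimicking the other.

Yes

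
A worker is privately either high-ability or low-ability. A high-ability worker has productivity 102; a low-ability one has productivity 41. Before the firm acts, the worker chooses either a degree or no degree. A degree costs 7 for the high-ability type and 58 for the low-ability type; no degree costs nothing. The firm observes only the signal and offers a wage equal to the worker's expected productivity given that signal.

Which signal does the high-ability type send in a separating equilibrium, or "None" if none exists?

Try high-ability → degree, low-ability → no degree:
  If types separate, degree earns payment 102 and no degree earns 41.
  High-ability: degree gives 102 − 7 = 95; no degree gives 41 − 0 = 41. No deviation. ✓
  Low-ability: no degree gives 41 − 0 = 41; degree gives 102 − 58 = 44. Would deviate. ✗
Try high-ability → no degree, low-ability → degree:
  If types separate, no degree earns payment 102 and degree earns 41.
  High-ability: no degree gives 102 − 0 = 102; degree gives 41 − 7 = 34. No deviation. ✓
  Low-ability: degree gives 41 − 58 = -17; no degree gives 102 − 0 = 102. Would deviate. ✗
Neither assignment is incentive-compatible.

None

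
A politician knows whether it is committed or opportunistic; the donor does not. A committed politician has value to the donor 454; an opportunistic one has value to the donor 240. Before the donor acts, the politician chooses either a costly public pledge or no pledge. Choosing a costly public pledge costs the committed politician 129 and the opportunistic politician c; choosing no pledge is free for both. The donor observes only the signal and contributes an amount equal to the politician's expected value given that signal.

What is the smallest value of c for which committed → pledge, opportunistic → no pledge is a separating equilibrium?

214

Under separation: pledge → committed (pays 454); no pledge → opportunistic (pays 240).
Committed: 454 − 129 = 325 ≥ 240 − 0 = 240. Holds regardless of c. ✓
Opportunistic: 240 − 0 ≥ 454 − c, so c ≥ 454 − 240 = 214.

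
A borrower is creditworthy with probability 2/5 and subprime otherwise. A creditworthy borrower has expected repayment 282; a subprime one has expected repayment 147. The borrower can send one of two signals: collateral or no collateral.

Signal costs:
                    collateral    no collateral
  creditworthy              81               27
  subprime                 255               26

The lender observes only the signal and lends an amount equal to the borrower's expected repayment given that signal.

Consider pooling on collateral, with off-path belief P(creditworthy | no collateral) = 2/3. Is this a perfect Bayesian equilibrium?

At the pooled signal (collateral) the lender holds the prior 2/5 and pays 2/5·282 + 3/5·147 = 201. Off-path (no collateral) belief 2/3 gives 2/3·282 + 1/3·147 = 237.
Creditworthy: collateral gives 201 − 81 = 120; no collateral gives 237 − 27 = 210. Deviates. ✗
Subprime: collateral gives 201 − 255 = -54; no collateral gives 237 − 26 = 211. Deviates. ✗

No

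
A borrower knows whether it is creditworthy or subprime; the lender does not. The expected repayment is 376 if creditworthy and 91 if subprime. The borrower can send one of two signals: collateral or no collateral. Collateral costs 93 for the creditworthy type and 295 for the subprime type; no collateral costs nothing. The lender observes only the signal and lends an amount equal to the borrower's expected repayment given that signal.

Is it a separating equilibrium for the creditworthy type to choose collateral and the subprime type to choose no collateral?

Yes

Under separation the lender infers type exactly: collateral → creditworthy (pays 376), no collateral → subprime (pays 91).
Creditworthy: collateral gives 376 − 93 = 283; no collateral gives 91 − 0 = 91. No deviation. ✓
Subprime: no collateral gives 91 − 0 = 91; collateral gives 376 − 295 = 81. No deviation. ✓
Neither type gains from mimicking the other.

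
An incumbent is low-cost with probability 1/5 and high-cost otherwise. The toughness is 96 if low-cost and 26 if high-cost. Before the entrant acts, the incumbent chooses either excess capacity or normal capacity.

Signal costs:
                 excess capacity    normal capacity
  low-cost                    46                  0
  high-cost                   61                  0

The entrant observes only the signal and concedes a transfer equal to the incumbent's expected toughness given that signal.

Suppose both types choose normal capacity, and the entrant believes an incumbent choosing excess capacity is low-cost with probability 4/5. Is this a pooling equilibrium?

On the equilibrium path (normal capacity) the entrant holds the prior 1/5 and pays 1/5·96 + 4/5·26 = 40. Off-path (excess capacity) belief 4/5 gives 4/5·96 + 1/5·26 = 82.
Low-cost: normal capacity gives 40 − 0 = 40; excess capacity gives 82 − 46 = 36. Stays. ✓
High-cost: normal capacity gives 40 − 0 = 40; excess capacity gives 82 − 61 = 21. Stays. ✓
Beliefs are Bayes-consistent on-path and both types best-respond.

Yes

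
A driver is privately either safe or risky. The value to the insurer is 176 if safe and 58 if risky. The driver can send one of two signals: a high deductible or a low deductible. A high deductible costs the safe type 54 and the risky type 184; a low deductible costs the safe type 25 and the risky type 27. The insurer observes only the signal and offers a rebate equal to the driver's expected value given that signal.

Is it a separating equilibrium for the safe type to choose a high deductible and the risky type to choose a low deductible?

Yes

Under separation the insurer infers type exactly: high deductible → safe (pays 176), low deductible → risky (pays 58).
Safe: high deductible gives 176 − 54 = 122; low deductible gives 58 − 25 = 33. No deviation. ✓
Risky: low deductible gives 58 − 27 = 31; high deductible gives 176 − 184 = -8. No deviation. ✓
Both incentive constraints hold.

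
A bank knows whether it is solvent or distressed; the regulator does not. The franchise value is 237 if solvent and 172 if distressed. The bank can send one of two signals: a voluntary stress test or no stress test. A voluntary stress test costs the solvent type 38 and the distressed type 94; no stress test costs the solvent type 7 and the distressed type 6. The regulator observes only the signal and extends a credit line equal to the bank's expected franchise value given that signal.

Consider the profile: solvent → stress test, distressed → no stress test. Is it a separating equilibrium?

If types separate, stress test earns payment 237 and no stress test earns 172.
Solvent: stress test gives 237 − 38 = 199; no stress test gives 172 − 7 = 165. No deviation. ✓
Distressed: no stress test gives 172 − 6 = 166; stress test gives 237 − 94 = 143. No deviation. ✓
Both incentive constraints hold.

Yes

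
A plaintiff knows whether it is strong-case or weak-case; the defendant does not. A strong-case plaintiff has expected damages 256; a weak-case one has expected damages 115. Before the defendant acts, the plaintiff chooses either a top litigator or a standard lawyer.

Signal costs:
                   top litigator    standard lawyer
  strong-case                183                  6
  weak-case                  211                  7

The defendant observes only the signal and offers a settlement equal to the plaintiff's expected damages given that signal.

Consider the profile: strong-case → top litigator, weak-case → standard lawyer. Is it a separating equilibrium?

If types separate, top litigator earns payment 256 and standard lawyer earns 115.
Strong-case: top litigator gives 256 − 183 = 73; standard lawyer gives 115 − 6 = 109. Would deviate. ✗
Weak-case: standard lawyer gives 115 − 7 = 108; top litigator gives 256 − 211 = 45. No deviation. ✓

No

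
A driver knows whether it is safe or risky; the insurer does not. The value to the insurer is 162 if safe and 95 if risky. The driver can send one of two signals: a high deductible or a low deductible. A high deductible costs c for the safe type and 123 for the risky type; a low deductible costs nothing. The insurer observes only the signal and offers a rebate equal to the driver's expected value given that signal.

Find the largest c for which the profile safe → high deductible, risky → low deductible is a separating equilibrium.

Under separation: high deductible → safe (pays 162); low deductible → risky (pays 95).
Risky: 95 − 0 = 95 ≥ 162 − 123 = 39. Holds regardless of c. ✓
Safe: 162 − c ≥ 95 − 0, so c ≤ 162 − 95 = 67.

67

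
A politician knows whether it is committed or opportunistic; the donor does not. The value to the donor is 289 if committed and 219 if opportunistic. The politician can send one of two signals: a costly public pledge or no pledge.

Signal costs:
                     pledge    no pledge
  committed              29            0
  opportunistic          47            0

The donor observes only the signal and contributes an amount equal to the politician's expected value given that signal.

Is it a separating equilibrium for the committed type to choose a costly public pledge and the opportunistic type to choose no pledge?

If types separate, pledge earns payment 289 and no pledge earns 219.
Committed: pledge gives 289 − 29 = 260; no pledge gives 219 − 0 = 219. No deviation. ✓
Opportunistic: no pledge gives 219 − 0 = 219; pledge gives 289 − 47 = 242. Would deviate. ✗

No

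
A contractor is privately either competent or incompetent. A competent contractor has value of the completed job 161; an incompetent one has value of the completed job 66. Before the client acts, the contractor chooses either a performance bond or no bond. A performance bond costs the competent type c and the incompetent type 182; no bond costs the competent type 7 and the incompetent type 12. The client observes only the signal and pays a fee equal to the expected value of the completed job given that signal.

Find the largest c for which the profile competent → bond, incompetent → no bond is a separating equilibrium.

102

Under separation: bond → competent (pays 161); no bond → incompetent (pays 66).
Incompetent: 66 − 12 = 54 ≥ 161 − 182 = -21. Holds regardless of c. ✓
Competent: 161 − c ≥ 66 − 7, so c ≤ 161 − 59 = 102.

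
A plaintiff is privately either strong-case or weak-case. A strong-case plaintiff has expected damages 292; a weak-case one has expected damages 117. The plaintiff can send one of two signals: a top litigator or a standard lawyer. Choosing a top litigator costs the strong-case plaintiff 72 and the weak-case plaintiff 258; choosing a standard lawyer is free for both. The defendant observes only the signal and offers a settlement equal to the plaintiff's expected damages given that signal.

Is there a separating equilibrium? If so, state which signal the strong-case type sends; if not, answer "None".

Try strong-case → top litigator, weak-case → standard lawyer:
  Under separation the defendant infers type exactly: top litigator → strong-case (pays 292), standard lawyer → weak-case (pays 117).
  Strong-case: top litigator gives 292 − 72 = 220; standard lawyer gives 117 − 0 = 117. No deviation. ✓
  Weak-case: standard lawyer gives 117 − 0 = 117; top litigator gives 292 − 258 = 34. No deviation. ✓
Both hold — the strong-case type sends top litigator.

top litigator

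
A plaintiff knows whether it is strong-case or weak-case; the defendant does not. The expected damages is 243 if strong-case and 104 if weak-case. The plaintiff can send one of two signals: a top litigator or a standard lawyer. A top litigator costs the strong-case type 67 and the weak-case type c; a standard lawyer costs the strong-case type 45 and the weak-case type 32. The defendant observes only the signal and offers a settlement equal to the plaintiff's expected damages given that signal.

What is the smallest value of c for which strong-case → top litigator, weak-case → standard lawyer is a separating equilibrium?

Under separation: top litigator → strong-case (pays 243); standard lawyer → weak-case (pays 104).
Strong-case: 243 − 67 = 176 ≥ 104 − 45 = 59. Holds regardless of c. ✓
Weak-case: 104 − 32 ≥ 243 − c, so c ≥ 243 − 72 = 171.

171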